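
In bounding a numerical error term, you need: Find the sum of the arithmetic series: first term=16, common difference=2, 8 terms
Last term: a_n=16+(8-1)·2=30
Sum=n(a_1+a_n)/2=8(16+30)/2=184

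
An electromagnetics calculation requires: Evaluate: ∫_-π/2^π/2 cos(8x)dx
Antiderivative: sin(8x)/8
Evaluate at bounds: [sin(8·π/2)/8] - [sin(8·-π/2)/8]
= ((0) - (0))/8 = 0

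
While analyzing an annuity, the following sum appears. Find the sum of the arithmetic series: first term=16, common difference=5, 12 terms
Last term: a_n=16 + (12 - 1)·5=71
Sum=n(a_1 + a_n)/2=12(16 + 71)/2=522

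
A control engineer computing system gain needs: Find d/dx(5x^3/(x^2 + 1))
Quotient rule: (f/g)'=(f'g - fg')/g²
f=5x^3, f'=15x^2
g=x^2 + 1, g'=2x

Answer: (15x^2·(x^2 + 1) - 10x^4)/(x^2 + 1)²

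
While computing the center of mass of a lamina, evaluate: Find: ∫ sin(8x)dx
Using substitution u=8x: ∫ sin(u) du/8=-cos(u)/8+C

Answer: (-1/8)cos(8x)+C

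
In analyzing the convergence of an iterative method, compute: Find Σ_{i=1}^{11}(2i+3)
= 2·Σ i+3·11 = 2·66+33 = 165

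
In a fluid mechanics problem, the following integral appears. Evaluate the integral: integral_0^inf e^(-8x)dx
integral_0^inf e^(-8x) dx=[-1/8 * e^(-8x)]_0^inf
=0 - (-1/8)=1/8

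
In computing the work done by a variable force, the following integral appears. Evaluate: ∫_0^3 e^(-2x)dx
Antiderivative: (1/(-2))e^(-2x)
Evaluate: (1/(-2))(e^-6 - 1)

Answer: (e^-6 - 1)/(-2)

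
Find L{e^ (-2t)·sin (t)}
First shifting: L{e^(at)f(t)}=F(s-a)
L{sin(t)}=1/(s²+1)
Shift: 1/((s+2)²+1)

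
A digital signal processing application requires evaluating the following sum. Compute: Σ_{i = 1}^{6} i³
Using formula: Σ i^3=[n(n+1)/2]²=[6·7/2]²=441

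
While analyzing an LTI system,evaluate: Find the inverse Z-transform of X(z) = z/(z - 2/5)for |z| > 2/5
Standard pair: z/(z-a) <-> a^n*u[n] for causal signals
With a = 2/5: x[n] = (2/5)^n*u[n]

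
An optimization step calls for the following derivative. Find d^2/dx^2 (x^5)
Apply power rule 2 times:
d^1: 5x^4
d^2: 20x^3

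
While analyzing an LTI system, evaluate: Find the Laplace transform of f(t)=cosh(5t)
L{cosh(at)} = s/(s²-a²)
L{cosh(5t)} = s/(s²-25)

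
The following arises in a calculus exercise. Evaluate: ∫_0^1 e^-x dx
Antiderivative: -e^-x
Evaluate: -(e^-1-1)

Answer: (e^-1-1)/(-1)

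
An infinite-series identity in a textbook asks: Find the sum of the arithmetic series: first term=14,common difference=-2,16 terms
Last term: a_n=14 + (16 - 1)·-2=-16
Sum=n(a_1 + a_n)/2=16(14 + (-16))/2=-16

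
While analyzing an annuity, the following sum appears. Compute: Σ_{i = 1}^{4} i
Using formula: Σ i^1=n(n + 1)/2=4·5/2=10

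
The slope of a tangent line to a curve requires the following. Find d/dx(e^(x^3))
Chain rule: d/dx[e^u] = e^u · u' where u = x^3
u' = 3x^2

Answer: 3x^2·e^(x^3)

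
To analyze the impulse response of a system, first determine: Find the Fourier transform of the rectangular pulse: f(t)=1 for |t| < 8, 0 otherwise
F(omega)=integral from -8 to 8 of e^(-j*omega*t) dt
=2*sin(8*omega)/omega=16*sinc(8*omega/pi)

Answer: 2*sin(8*omega)/omega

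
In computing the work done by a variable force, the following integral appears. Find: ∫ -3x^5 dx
Using power rule: ∫ -3x^5 dx=-3/6 x^6+C=(-1/2)x^6+C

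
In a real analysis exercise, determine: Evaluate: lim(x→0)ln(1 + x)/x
L'Hôpital (0/0): lim 1/(1+x) / 1=1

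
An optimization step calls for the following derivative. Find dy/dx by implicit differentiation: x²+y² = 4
Differentiate both sides: 2x+2y·(dy/dx)=0
Solve: dy/dx=-2x/(2y)=-x/y

Answer: dy/dx=-x/y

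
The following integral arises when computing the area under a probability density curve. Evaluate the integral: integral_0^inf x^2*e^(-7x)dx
This is a Gamma integral. Substitute u = 7x (du = 7 dx):
integral_0^inf x^2 * e^(-7x) dx = (1/7^3) integral_0^inf u^2 * e^(-u) du
= Gamma(3)/7^3 = 2!/7^3 = 2/343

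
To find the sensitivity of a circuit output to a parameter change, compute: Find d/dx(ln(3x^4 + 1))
Chain rule: d/dx[ln(u)] = u'/u where u = 3x^4 + 1
u' = 12x^3

Answer: (12x^3)/(3x^4 + 1)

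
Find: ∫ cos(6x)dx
Using substitution u=6x: ∫ cos(u) du/6=sin(u)/6+C

Answer: (1/6)sin(6x)+C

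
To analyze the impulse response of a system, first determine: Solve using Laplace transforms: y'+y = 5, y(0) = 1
Take L of both sides: sY(s)-1+Y(s)=5/s
Y(s)(s+1)=5/s+1
Y(s)=5/(s(s+1))+1/(s+1)
Partial fractions: 5/(s(s+1))=5/s - 5/(s+1)
So Y(s)=5/s - 4/(s+1)
Inverse transform (L^(-1){1/s}=1, L^(-1){1/(s+1)}=e^(-t)):

Answer: y(t)=5-4·e^(-t)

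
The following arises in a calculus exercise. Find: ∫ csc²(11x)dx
Since d/dx[-cot(11x)] = 11csc²(11x), integral = -cot(11x)/11 + C

Answer: (-1/11)cot(11x) + C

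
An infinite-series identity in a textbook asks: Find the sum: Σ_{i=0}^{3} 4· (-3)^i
Geometric series: S=a(1 - r^n)/(1 - r)
a=4, r=-3, n=4
S=4(1 - 81)/4=-80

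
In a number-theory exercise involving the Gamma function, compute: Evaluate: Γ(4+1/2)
Γ(n+1/2) = (2n)!√π/(4^n·n!)
= 40320√π/(256·24) = (105/16)·√π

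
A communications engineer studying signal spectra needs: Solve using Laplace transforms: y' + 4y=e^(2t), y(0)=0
Take L: sY - 0+4Y=1/(s-2)
Y(s+4)=1/(s-2)+0
Y=1/((s-2)(s+4))+0/(s+4)
Partial fractions: 1/((s-2)(s+4))=(1/6)/(s-2) - (1/6)/(s+4)
So Y=(1/6)/(s-2) - (1/6)/(s+4)
Inverse Laplace transform (L^(-1){1/(s-2)}=e^(2t), L^(-1){1/(s+4)}=e^(-4t)):

Answer: y(t)=(1/6)·e^(2t) - (1/6)·e^(-4t)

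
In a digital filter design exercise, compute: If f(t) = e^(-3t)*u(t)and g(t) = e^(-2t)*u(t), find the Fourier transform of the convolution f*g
By the convolution theorem: F{f*g} = F(omega)*G(omega)
F(omega) = 1/(3 + j*omega), G(omega) = 1/(2 + j*omega)
F{f*g} = 1/((3 + j*omega)(2 + j*omega))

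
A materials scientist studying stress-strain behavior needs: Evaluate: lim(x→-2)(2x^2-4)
Polynomial is continuous, so substitute x = -2:
2·(-2)^2 - 4 = 4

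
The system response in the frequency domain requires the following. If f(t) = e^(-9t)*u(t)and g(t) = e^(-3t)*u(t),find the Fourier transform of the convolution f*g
By the convolution theorem: F{f*g}=F(omega)*G(omega)
F(omega)=1/(9 + j*omega), G(omega)=1/(3 + j*omega)
F{f*g}=1/((9 + j*omega)(3 + j*omega))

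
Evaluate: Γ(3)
Γ(n) = (n-1)! for positive integers
Γ(3) = 2! = 2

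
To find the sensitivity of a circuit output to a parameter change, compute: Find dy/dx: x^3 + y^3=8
Differentiate: 3x^2 + 3y^2·(dy/dx) = 0
dy/dx = -3x^2/(3y^2)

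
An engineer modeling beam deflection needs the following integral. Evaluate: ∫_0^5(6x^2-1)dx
Step 1: Find antiderivative F(x) = 2x^3 - x
Step 2: F(5) - F(0) = 245 - (0) = 245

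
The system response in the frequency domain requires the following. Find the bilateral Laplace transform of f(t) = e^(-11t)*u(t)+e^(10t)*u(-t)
For e^(-11t)*u(t): L = 1/(s+11), Re(s) > -11
For e^(10t)*u(-t): L = -1/(s-10), Re(s) < 10
Combined: F(s) = 1/(s+11)-1/(s-10), -11 < Re(s) < 10

Answer: 1/(s+11)-1/(s-10), ROC: -11 < Re(s) < 10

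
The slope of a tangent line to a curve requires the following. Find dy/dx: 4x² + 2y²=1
Differentiate: 8x+4y·(dy/dx)=0
dy/dx=-8x/(4y)=-2·(x/y)

Answer: dy/dx=-2·(x/y)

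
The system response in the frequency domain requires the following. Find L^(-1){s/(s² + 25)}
L^(-1){s/(s²+w²)}=cos(wt)
Here w=5

Answer: cos(5t)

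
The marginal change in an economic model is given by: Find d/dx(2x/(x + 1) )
Quotient rule: (f/g)'=(f'g - fg')/g²
f=2x, f'=2
g=x + 1, g'=1

Answer: (2·(x + 1) - 2x)/(x + 1)²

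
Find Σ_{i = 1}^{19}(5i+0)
= 5·Σ i + 0·19 = 5·190 + 0 = 950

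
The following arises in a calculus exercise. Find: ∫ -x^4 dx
Using power rule: ∫ -x^4 dx=-1/5 x^5+C=(-1/5)x^5+C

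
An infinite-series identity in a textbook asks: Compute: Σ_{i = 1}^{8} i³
Using formula: Σ i^3=[n(n + 1)/2]²=[8·9/2]²=1296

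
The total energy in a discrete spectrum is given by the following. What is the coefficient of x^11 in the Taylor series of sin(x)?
sin(x)=Σ (-1)^k x^(2k + 1)/(2k + 1)!
For x^11: (-1)^5/11!=-1/39916800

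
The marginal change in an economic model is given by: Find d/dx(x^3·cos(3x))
Product rule: (fg)' = f'g+fg'
f = x^3, f' = 3x^2
g = cos(3x), g' = -3·sin(3x)

Answer: 3x^2·cos(3x)-3x^3·sin(3x)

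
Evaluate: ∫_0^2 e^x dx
Antiderivative: e^x
Evaluate: (e^2-1)

Answer: e^2-1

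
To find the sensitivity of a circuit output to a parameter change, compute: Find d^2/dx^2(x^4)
Apply power rule 2 times:
d^1: 4x^3
d^2: 12x^2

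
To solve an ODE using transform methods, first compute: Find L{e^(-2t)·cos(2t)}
First shifting: L{e^(at)f(t)} = F(s-a)
L{cos(2t)} = s/(s²+4)
Shift: (s+2)/((s+2)²+4)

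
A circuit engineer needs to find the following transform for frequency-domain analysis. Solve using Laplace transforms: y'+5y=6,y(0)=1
Take L of both sides: sY(s) - 1 + 5Y(s)=6/s
Y(s)(s + 5)=6/s + 1
Y(s)=6/(s(s + 5)) + 1/(s + 5)
Partial fractions: 6/(s(s + 5))=(6/5)/s - (6/5)/(s + 5)
So Y(s)=(6/5)/s - (1/5)/(s + 5)
Inverse transform (L^(-1){1/s}=1, L^(-1){1/(s + 5)}=e^(-5t)):

Answer: y(t)=6/5 - (1/5)·e^(-5t)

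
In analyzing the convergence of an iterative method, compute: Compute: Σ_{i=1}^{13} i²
Using formula: Σ i^2=n(n+1)(2n+1)/6=13·14·27/6=819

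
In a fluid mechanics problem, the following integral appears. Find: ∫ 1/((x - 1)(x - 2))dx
Partial fractions: 1/((x-1)(x-2))=A/(x-1) + B/(x-2)
A=-1, B=1
∫ [-1· 1/(x-1) + 1· 1/(x-2)] dx
=(1)[ln|x-2| - ln|x-1|] + C

Answer: ln|(x-2)/(x-1)| + C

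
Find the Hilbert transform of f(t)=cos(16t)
The Hilbert transform shifts each frequency component by -pi/2.
H{cos(wt)}=sin(wt)
With w=16: H{cos(16t)}=sin(16t)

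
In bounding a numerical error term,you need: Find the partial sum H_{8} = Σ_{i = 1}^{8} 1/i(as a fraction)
H_8 = 1+1/2+1/3+...+1/8
= 761/280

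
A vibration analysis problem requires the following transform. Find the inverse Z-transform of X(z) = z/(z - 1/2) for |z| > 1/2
Standard pair: z/(z-a) <-> a^n*u[n] for causal signals
With a=1/2: x[n]=(1/2)^n*u[n]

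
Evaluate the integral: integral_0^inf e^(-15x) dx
integral_0^inf e^(-15x) dx=[-1/15*e^(-15x)]_0^inf
=0 - (-1/15)=1/15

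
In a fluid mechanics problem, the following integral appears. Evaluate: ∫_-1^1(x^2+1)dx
Step 1: Find antiderivative F(x) = (1/3)x^3 + x
Step 2: F(1) - F(-1) = 4/3 - (-4/3) = 8/3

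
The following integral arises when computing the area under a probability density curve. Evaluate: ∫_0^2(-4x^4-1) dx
Step 1: Find antiderivative F(x)=(-4/5)x^5 - x
Step 2: F(2) - F(0)=-138/5 - (0)=-138/5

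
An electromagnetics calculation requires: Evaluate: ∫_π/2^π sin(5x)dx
Antiderivative: -cos(5x)/5
Evaluate at bounds: [-cos(5·π)/5] - [-cos(5·π/2)/5]
= (-(-1) + (0))/5 = 1/5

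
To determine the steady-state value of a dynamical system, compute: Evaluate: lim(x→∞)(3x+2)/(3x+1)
Divide numerator and denominator by x:
lim (3+2/x)/(3+1/x) = 1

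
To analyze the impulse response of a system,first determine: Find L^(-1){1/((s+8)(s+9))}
Partial fractions: 1/((s + 8)(s + 9))=A/(s + 8) + B/(s + 9)
Cover-up: A=1/(s + 9)|_{s=-8}=1; B=1/(s + 8)|_{s=-9}=-1
L^(-1)=e^(-8t) - e^(-9t)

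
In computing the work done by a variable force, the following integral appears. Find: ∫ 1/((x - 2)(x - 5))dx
Partial fractions: 1/((x-2)(x-5)) = A/(x-2)+B/(x-5)
A = -1/3, B = 1/3
∫ [-1/3· 1/(x-2)+1/3· 1/(x-5)] dx
= (1/3)[ln|x-5| - ln|x-2|]+C

Answer: (1/3)·ln|(x-5)/(x-2)|+C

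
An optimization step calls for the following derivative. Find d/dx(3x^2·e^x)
Product rule: (fg)'=f'g + fg'
f=3x^2, f'=6x
g=e^x, g'=e^x

Answer: 6x·e^x + 3x^2·e^x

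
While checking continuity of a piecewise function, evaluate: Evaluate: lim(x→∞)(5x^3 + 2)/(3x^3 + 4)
Divide numerator and denominator by x^3:
lim (5 + 2/x^3)/(3 + 4/x^3)=5/3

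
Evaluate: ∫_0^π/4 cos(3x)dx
Antiderivative: sin(3x)/3
Evaluate at bounds: [sin(3·π/4)/3] - [sin(3·0)/3]
=((√2/2) - (0))/3=√2/6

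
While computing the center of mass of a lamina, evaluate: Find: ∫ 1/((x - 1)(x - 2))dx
Partial fractions: 1/((x-1)(x-2))=A/(x-1)+B/(x-2)
A=-1, B=1
∫ [-1· 1/(x-1)+1· 1/(x-2)] dx
=(1)[ln|x-2| - ln|x-1|]+C

Answer: ln|(x-2)/(x-1)|+C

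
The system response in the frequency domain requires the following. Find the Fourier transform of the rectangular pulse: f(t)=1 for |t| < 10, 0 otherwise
F(omega)=integral from -10 to 10 of e^(-j*omega*t) dt
=2*sin(10*omega)/omega=20*sinc(10*omega/pi)

Answer: 2*sin(10*omega)/omega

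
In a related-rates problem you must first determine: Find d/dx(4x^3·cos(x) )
Product rule: (fg)'=f'g + fg'
f=4x^3, f'=12x^2
g=cos(x), g'=-sin(x)

Answer: 12x^2·cos(x) - 4x^3·sin(x)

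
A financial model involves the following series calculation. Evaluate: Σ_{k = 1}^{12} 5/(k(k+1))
Partial fractions: 5/(k(k + 1)) = 5/k - 5/(k + 1)
Telescoping sum: 5(1 - 1/13) = 5·12/13

Answer: 60/13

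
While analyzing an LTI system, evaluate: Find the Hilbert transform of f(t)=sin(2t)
The Hilbert transform shifts each frequency component by -pi/2.
H{sin(wt)}=-cos(wt)
With w=2: H{sin(2t)}=-cos(2t)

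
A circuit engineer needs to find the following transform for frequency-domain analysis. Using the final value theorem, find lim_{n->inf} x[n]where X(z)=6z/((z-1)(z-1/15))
Final value theorem: lim x[n]=lim_{z->1} (z-1) * X(z)
(z-1) * X(z)=6z/(z-1/15)
As z->1: 6/(1 - 1/15)=6/(14/15)=45/7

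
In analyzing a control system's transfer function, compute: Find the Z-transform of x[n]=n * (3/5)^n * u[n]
Using the property Z{n*a^n*u[n]} = az/(z-a)^2
With a = 3/5: X(z) = (3/5)z/(z - 3/5)^2, |z| > 3/5

Answer: (3/5)z/(z - 3/5)^2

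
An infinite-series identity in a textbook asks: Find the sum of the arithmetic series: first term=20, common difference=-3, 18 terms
Last term: a_n=20+(18-1)·-3=-31
Sum=n(a_1+a_n)/2=18(20+(-31))/2=-99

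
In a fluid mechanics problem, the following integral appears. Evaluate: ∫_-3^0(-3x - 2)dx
Step 1: Find antiderivative F(x)=(-3/2)x^2 - 2x
Step 2: F(0) - F(-3)=0 - (-15/2)=15/2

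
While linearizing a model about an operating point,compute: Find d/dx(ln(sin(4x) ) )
Chain rule: d/dx[ln(u)]=u'/u where u=sin(4x)
u'=4cos(4x)

Answer: (4cos(4x))/(sin(4x))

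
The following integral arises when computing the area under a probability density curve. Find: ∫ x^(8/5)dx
Power rule: ∫ x^(8/5) dx=x^(13/5)/(13/5)+C

Answer: (5/13)·x^(13/5)+C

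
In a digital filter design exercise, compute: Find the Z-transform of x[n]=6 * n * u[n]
Z{n * u[n]}=z/(z-1)^2
By linearity: Z{6 * n * u[n]}=6z/(z-1)^2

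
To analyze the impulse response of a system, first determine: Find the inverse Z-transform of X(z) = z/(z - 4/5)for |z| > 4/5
Standard pair: z/(z-a) <-> a^n*u[n] for causal signals
With a=4/5: x[n]=(4/5)^n*u[n]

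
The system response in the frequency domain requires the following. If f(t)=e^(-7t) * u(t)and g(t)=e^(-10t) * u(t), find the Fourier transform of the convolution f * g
By the convolution theorem: F{f * g} = F(omega) * G(omega)
F(omega) = 1/(7+j * omega), G(omega) = 1/(10+j * omega)
F{f * g} = 1/((7+j * omega)(10+j * omega))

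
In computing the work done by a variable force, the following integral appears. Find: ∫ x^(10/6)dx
Power rule: ∫ x^(5/3) dx = x^(8/3)/(8/3)+C

Answer: (3/8)·x^(8/3)+C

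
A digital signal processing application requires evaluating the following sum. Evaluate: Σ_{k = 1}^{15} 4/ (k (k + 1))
Partial fractions: 4/(k(k + 1)) = 4/k - 4/(k + 1)
Telescoping sum: 4(1 - 1/16) = 4·15/16

Answer: 15/4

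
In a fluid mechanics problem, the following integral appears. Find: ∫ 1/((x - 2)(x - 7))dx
Partial fractions: 1/((x-2)(x-7)) = A/(x-2)+B/(x-7)
A = -1/5, B = 1/5
∫ [-1/5· 1/(x-2)+1/5· 1/(x-7)] dx
= (1/5)[ln|x-7| - ln|x-2|]+C

Answer: (1/5)·ln|(x-7)/(x-2)|+C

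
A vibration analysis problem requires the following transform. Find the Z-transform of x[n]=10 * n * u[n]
Z{n*u[n]} = z/(z-1)^2
By linearity: Z{10*n*u[n]} = 10z/(z-1)^2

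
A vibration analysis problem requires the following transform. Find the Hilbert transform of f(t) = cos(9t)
The Hilbert transform shifts each frequency component by -pi/2.
H{cos(wt)} = sin(wt)
With w = 9: H{cos(9t)} = sin(9t)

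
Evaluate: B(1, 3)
B(x,y)=Γ(x)Γ(y)/Γ(x+y)=(x-1)!(y-1)!/(x+y-1)!
B(1,3)=0!·2!/3!=1/3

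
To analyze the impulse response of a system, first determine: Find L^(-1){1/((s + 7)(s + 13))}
Partial fractions: 1/((s+7)(s+13)) = A/(s+7)+B/(s+13)
Cover-up: A = 1/(s+13)|_{s = -7} = 1/6; B = 1/(s+7)|_{s = -13} = -1/6
L^(-1) = (1/6)e^(-7t) - (1/6)e^(-13t)

Answer: (1/6)(e^(-7t) - e^(-13t))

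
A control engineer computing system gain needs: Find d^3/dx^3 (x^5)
Apply power rule 3 times:
d^1: 5x^4
d^2: 20x^3
d^3: 60x^2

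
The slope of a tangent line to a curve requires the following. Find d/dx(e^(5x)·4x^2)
Product rule: (fg)'=f'g + fg'
f=e^(5x), f'=5·e^(5x)
g=4x^2, g'=8x

Answer: 20·e^(5x)·x^2 + 8·e^(5x)·x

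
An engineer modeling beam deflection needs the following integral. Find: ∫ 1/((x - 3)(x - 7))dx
Partial fractions: 1/((x-3)(x-7))=A/(x-3)+B/(x-7)
A=-1/4, B=1/4
∫ [-1/4· 1/(x-3)+1/4· 1/(x-7)] dx
=(1/4)[ln|x-7| - ln|x-3|]+C

Answer: (1/4)·ln|(x-7)/(x-3)|+C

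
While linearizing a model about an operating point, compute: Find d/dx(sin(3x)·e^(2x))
Product rule: (fg)' = f'g + fg'
f = sin(3x), f' = 3·cos(3x)
g = e^(2x), g' = 2·e^(2x)

Answer: 3·cos(3x)·e^(2x) + 2·sin(3x)·e^(2x)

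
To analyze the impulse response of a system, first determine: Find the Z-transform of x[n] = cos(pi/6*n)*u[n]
Z{cos(w0 * n) * u[n]} = z(z - cos(w0))/(z^2-2z * cos(w0)+1)
With w0 = pi/6: X(z) = z(z - cos(pi/6))/(z^2-2z * cos(pi/6)+1)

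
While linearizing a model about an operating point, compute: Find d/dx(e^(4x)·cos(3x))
Product rule: (fg)' = f'g+fg'
f = e^(4x), f' = 4·e^(4x)
g = cos(3x), g' = -3·sin(3x)

Answer: 4·e^(4x)·cos(3x)-3·e^(4x)·sin(3x)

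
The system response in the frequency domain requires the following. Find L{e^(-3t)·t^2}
First shifting: L{e^(at)f(t)}=F(s-a)
L{t^2}=2/s^3
Shift s → s+3: 2/(s+3)^3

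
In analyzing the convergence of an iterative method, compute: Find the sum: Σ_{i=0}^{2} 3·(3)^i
Geometric series: S = a(1 - r^n)/(1 - r)
a = 3, r = 3, n = 3
S = 3(1 - 27)/-2 = 39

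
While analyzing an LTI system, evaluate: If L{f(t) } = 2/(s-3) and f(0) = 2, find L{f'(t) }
L{f'(t)} = s·F(s) - f(0) = 2s/(s-3)-2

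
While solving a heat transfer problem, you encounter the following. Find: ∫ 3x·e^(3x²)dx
Let u=3x², du=6x dx
∫ (1/2)e^u du=e^u/2 + C

Answer: e^(3x²)/2 + C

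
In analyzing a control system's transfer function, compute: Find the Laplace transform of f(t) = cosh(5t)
L{cosh(at)} = s/(s²-a²)
L{cosh(5t)} = s/(s²-25)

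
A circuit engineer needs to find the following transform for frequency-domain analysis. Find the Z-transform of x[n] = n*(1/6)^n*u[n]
Using the property Z{n*a^n*u[n]} = az/(z-a)^2
With a = 1/6: X(z) = (1/6)z/(z - 1/6)^2, |z| > 1/6

Answer: (1/6)z/(z - 1/6)^2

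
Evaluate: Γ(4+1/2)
Γ(n+1/2) = (2n)!√π/(4^n·n!)
= 40320√π/(256·24) = (105/16)·√π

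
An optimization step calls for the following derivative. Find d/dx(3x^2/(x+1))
Quotient rule: (f/g)' = (f'g - fg')/g²
f = 3x^2, f' = 6x
g = x+1, g' = 1

Answer: (6x·(x+1)-3x^2)/(x+1)²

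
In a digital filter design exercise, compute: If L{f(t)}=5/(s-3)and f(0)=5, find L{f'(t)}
L{f'(t)}=s·F(s) - f(0)=5s/(s-3) - 5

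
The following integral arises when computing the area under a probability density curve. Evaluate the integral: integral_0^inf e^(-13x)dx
integral_0^inf e^(-13x) dx=[-1/13 * e^(-13x)]_0^inf
=0 - (-1/13)=1/13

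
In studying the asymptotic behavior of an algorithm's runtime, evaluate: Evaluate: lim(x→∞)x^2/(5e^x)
Apply L'Hôpital 2 times (∞/∞ each time):
Eventually get 2!/(5e^x) → 0

Answer: 0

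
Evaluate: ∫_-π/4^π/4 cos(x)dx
Antiderivative: sin(x)
Evaluate at bounds: [sin(1·π/4)/1] - [sin(1·-π/4)/1]
= ((√2/2) - (-√2/2))/1 = √2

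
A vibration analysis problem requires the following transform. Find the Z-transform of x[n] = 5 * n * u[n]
Z{n * u[n]} = z/(z-1)^2
By linearity: Z{5 * n * u[n]} = 5z/(z-1)^2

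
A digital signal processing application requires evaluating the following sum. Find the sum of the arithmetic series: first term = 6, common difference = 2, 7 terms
Last term: a_n=6 + (7 - 1)·2=18
Sum=n(a_1 + a_n)/2=7(6 + 18)/2=84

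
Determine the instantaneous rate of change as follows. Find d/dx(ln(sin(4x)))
Chain rule: d/dx[ln(u)]=u'/u where u=sin(4x)
u'=4cos(4x)

Answer: (4cos(4x))/(sin(4x))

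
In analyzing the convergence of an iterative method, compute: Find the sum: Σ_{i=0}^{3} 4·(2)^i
Geometric series: S=a(1 - r^n)/(1 - r)
a=4, r=2, n=4
S=4(1 - 16)/-1=60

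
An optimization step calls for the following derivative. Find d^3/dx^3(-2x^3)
Apply power rule 3 times:
d^1: -6x^2
d^2: -12x
d^3: -12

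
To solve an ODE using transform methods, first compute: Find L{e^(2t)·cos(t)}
First shifting: L{e^(at)f(t)}=F(s-a)
L{cos(t)}=s/(s² + 1)
Shift: (s-2)/((s-2)² + 1)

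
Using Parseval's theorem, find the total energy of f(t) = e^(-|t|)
Parseval's theorem: E = integral |f(t)|^2 dt = (1/2pi) integral |F(omega)|^2 domega
E = integral_{-inf}^{inf} e^(-2|t|) dt = 2*integral_0^inf e^(-2t) dt = 2/(2*1) = 1/1

Answer: 1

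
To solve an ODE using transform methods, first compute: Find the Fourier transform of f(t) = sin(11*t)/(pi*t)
sin(W * t)/(pi * t) = (W/pi) * sinc(W * t/pi) is the impulse response of the ideal low-pass filter with cutoff W (here W = 11).
Its Fourier transform is a rectangular function:
F(omega) = 1 for |omega| < 11, 0 otherwise

Answer: rect(omega/22) [i.e., 1 for |omega| < 11, 0 otherwise]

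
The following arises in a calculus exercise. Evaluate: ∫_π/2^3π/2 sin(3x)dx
Antiderivative: -cos(3x)/3
Evaluate at bounds: [-cos(3·3π/2)/3] - [-cos(3·π/2)/3]
= (-(0) + (0))/3 = 0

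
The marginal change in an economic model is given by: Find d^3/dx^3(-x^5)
Apply power rule 3 times:
d^1: -5x^4
d^2: -20x^3
d^3: -60x^2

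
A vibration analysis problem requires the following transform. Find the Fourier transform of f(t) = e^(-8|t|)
Using the standard pair: F{e^(-a|t|)} = 2a/(a^2+omega^2)
With a = 8: F(omega) = 16/(64+omega^2)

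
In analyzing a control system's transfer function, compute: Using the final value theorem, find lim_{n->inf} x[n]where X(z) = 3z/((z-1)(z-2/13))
Final value theorem: lim x[n]=lim_{z->1} (z-1)*X(z)
(z-1)*X(z)=3z/(z-2/13)
As z->1: 3/(1-2/13)=3/(11/13)=39/11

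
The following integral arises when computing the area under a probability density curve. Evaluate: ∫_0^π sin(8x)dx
Antiderivative: -cos(8x)/8
Evaluate at bounds: [-cos(8·π)/8] - [-cos(8·0)/8]
= (-(1) + (1))/8 = 0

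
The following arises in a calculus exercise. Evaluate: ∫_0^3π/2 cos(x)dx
Antiderivative: sin(x)
Evaluate at bounds: [sin(1·3π/2)/1] - [sin(1·0)/1]
= ((-1) - (0))/1 = -1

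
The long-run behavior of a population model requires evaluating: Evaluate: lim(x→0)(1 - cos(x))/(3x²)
Using 1-cos(u) ≈ u²/2 for small u:
(1-cos(x)) ≈ (x)²/2 = 1x²/2
So limit = 1/(2·3) = 1/6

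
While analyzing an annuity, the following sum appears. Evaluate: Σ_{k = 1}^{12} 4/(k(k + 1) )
Partial fractions: 4/(k(k+1)) = 4/k - 4/(k+1)
Telescoping sum: 4(1-1/13) = 4·12/13

Answer: 48/13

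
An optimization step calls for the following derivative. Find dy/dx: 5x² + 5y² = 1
Differentiate: 10x + 10y·(dy/dx)=0
dy/dx=-10x/(10y)=-1·(x/y)

Answer: dy/dx=-1·(x/y)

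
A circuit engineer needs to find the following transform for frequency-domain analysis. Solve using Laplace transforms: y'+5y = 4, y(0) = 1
Take L of both sides: sY(s)-1+5Y(s) = 4/s
Y(s)(s+5) = 4/s+1
Y(s) = 4/(s(s+5))+1/(s+5)
Partial fractions: 4/(s(s+5)) = (4/5)/s - (4/5)/(s+5)
So Y(s) = (4/5)/s+(1/5)/(s+5)
Inverse transform (L^(-1){1/s} = 1, L^(-1){1/(s+5)} = e^(-5t)):

Answer: y(t) = 4/5+(1/5)·e^(-5t)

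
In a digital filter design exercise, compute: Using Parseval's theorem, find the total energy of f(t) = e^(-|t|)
Parseval's theorem: E = integral |f(t)|^2 dt = (1/2pi) integral |F(omega)|^2 domega
E = integral_{-inf}^{inf} e^(-2|t|) dt = 2 * integral_0^inf e^(-2t) dt = 2/(2 * 1) = 1/1

Answer: 1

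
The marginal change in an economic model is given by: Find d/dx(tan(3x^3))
Chain rule: d/dx[tan(u)]=sec²(u)·u' where u=3x^3
u'=9x^2

Answer: 9x^2·sec²(3x^3)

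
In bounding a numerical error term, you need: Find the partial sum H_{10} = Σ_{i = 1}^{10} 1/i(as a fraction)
H_10 = 1+1/2+1/3+...+1/10
= 7381/2520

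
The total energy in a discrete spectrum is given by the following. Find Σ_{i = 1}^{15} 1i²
=1·n(n+1)(2n+1)/6=1·15·16·31/6=1240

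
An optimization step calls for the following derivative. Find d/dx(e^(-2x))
Chain rule: d/dx[e^u]=e^u · u' where u=-2x
u'=-2

Answer: -2·e^(-2x)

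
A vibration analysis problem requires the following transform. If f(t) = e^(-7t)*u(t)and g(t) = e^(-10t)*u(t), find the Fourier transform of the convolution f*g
By the convolution theorem: F{f*g} = F(omega)*G(omega)
F(omega) = 1/(7 + j*omega), G(omega) = 1/(10 + j*omega)
F{f*g} = 1/((7 + j*omega)(10 + j*omega))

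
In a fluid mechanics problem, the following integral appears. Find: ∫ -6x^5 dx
Using power rule: ∫ -6x^5 dx = -6/6 x^6+C = -x^6+C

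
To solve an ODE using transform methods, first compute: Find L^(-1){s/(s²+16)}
L^(-1){s/(s²+w²)}=cos(wt)
Here w=4

Answer: cos(4t)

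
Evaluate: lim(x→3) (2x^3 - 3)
Polynomial is continuous, so substitute x=3:
2·3^3-3=51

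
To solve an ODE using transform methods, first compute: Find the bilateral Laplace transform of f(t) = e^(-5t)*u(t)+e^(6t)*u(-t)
For e^(-5t)*u(t): L=1/(s+5), Re(s) > -5
For e^(6t)*u(-t): L=-1/(s-6), Re(s) < 6
Combined: F(s)=1/(s+5)-1/(s-6), -5 < Re(s) < 6

Answer: 1/(s+5)-1/(s-6), ROC: -5 < Re(s) < 6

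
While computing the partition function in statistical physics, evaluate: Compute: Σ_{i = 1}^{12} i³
Using formula: Σ i^3=[n(n + 1)/2]²=[12·13/2]²=6084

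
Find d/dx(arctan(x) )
d/dx[arctan(u)]=u'/(1+u²), u=x, u'=1

Answer: 1/(1+x²)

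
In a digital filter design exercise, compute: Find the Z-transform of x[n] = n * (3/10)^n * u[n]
Using the property Z{n * a^n * u[n]} = az/(z-a)^2
With a = 3/10: X(z) = (3/10)z/(z - 3/10)^2, |z| > 3/10

Answer: (3/10)z/(z - 3/10)^2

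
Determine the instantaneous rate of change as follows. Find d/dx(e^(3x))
Chain rule: d/dx[e^u] = e^u · u' where u = 3x
u' = 3

Answer: 3·e^(3x)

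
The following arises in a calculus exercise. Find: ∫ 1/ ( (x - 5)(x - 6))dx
Partial fractions: 1/((x-5)(x-6))=A/(x-5)+B/(x-6)
A=-1, B=1
∫ [-1· 1/(x-5)+1· 1/(x-6)] dx
=(1)[ln|x-6| - ln|x-5|]+C

Answer: ln|(x-6)/(x-5)|+C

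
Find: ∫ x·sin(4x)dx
By parts: u = x, dv = sin(4x) dx
du = dx, v = -cos(4x)/4
= -x·cos(4x)/4+sin(4x)/4²+C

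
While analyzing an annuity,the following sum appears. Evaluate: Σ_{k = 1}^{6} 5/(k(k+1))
Partial fractions: 5/(k(k+1))=5/k - 5/(k+1)
Telescoping sum: 5(1-1/7)=5·6/7

Answer: 30/7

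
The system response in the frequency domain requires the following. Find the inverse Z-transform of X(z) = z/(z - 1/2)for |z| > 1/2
Standard pair: z/(z-a) <-> a^n * u[n] for causal signals
With a=1/2: x[n]=(1/2)^n * u[n]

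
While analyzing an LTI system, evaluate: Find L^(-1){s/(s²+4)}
L^(-1){s/(s²+w²)}=cos(wt)
Here w=2

Answer: cos(2t)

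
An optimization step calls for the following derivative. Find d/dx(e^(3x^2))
Chain rule: d/dx[e^u]=e^u · u' where u=3x^2
u'=6x

Answer: 6x·e^(3x^2)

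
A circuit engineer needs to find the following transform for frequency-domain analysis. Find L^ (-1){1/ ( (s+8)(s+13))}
Partial fractions: 1/((s + 8)(s + 13))=A/(s + 8) + B/(s + 13)
Cover-up: A=1/(s + 13)|_{s=-8}=1/5; B=1/(s + 8)|_{s=-13}=-1/5
L^(-1)=(1/5)e^(-8t) - (1/5)e^(-13t)

Answer: (1/5)(e^(-8t) - e^(-13t))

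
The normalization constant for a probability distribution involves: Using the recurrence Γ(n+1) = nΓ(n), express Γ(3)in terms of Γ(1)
Γ(3) = 2Γ(2) = 2·1Γ(1) = ... = 2!·Γ(1) = 2·Γ(1)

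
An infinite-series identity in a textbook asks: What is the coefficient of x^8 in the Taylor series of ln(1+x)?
ln(1 + x) = Σ (-1)^(n + 1) x^n/n
Coefficient of x^8 = (-1)^9/8 = -1/8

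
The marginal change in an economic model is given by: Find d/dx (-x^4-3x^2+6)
Power rule: d/dx(ax^n)=n·a·x^(n-1)
Term by term: -4·x^3 - 6·x

Answer: -4x^3 - 6x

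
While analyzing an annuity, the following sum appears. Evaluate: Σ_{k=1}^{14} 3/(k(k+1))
Partial fractions: 3/(k(k + 1))=3/k - 3/(k + 1)
Telescoping sum: 3(1 - 1/15)=3·14/15

Answer: 14/5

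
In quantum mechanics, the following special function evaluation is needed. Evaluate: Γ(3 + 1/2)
Γ(n + 1/2) = (2n)!√π/(4^n·n!)
= 720√π/(64·6) = (15/8)·√π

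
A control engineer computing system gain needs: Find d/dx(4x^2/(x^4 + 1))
Quotient rule: (f/g)'=(f'g - fg')/g²
f=4x^2, f'=8x
g=x^4+1, g'=4x^3

Answer: (8x·(x^4+1)-16x^5)/(x^4+1)²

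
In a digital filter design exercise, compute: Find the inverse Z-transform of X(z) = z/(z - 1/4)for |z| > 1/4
Standard pair: z/(z-a) <-> a^n*u[n] for causal signals
With a = 1/4: x[n] = (1/4)^n*u[n]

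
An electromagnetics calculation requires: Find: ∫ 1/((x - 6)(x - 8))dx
Partial fractions: 1/((x-6)(x-8)) = A/(x-6)+B/(x-8)
A = -1/2, B = 1/2
∫ [-1/2· 1/(x-6)+1/2· 1/(x-8)] dx
= (1/2)[ln|x-8| - ln|x-6|]+C

Answer: (1/2)·ln|(x-8)/(x-6)|+C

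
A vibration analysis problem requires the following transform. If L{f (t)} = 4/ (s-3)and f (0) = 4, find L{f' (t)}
L{f'(t)}=s·F(s) - f(0)=4s/(s-3) - 4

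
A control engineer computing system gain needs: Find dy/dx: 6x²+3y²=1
Differentiate: 12x+6y·(dy/dx) = 0
dy/dx = -12x/(6y) = -2·(x/y)

Answer: dy/dx = -2·(x/y)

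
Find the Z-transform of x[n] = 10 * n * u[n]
Z{n*u[n]} = z/(z-1)^2
By linearity: Z{10*n*u[n]} = 10z/(z-1)^2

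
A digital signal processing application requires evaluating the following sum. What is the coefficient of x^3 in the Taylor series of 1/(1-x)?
1/(1-x) = Σ x^n for |x|<1
All coefficients are 1

Answer: 1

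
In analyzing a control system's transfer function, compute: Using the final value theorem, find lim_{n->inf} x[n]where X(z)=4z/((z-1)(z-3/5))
Final value theorem: lim x[n]=lim_{z->1} (z-1)*X(z)
(z-1)*X(z)=4z/(z-3/5)
As z->1: 4/(1-3/5)=4/(2/5)=10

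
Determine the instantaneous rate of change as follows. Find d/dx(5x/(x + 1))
Quotient rule: (f/g)'=(f'g - fg')/g²
f=5x, f'=5
g=x+1, g'=1

Answer: (5·(x+1)-5x)/(x+1)²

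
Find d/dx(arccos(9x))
d/dx[arccos(u)] = -u'/√(1-u²), u = 9x, u' = 9

Answer: -9/√(1 - 81x²)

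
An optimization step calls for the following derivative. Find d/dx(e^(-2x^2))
Chain rule: d/dx[e^u] = e^u · u' where u = -2x^2
u' = -4x

Answer: -4x·e^(-2x^2)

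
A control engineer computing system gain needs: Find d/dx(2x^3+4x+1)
Power rule: d/dx(ax^n) = n·a·x^(n-1)
Term by term: 6·x^2 + 4

Answer: 6x^2 + 4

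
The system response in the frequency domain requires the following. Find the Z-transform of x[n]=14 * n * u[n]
Z{n * u[n]} = z/(z-1)^2
By linearity: Z{14 * n * u[n]} = 14z/(z-1)^2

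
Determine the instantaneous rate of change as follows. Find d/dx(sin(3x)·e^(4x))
Product rule: (fg)'=f'g+fg'
f=sin(3x), f'=3·cos(3x)
g=e^(4x), g'=4·e^(4x)

Answer: 3·cos(3x)·e^(4x)+4·sin(3x)·e^(4x)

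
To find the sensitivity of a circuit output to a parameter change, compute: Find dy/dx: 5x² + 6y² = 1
Differentiate: 10x+12y·(dy/dx)=0
dy/dx=-10x/(12y)=-(5/6)·(x/y)

Answer: dy/dx=-(5/6)·(x/y)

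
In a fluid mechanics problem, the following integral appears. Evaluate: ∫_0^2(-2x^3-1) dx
Step 1: Find antiderivative F(x) = (-1/2)x^4 - x
Step 2: F(2) - F(0) = -10 - (0) = -10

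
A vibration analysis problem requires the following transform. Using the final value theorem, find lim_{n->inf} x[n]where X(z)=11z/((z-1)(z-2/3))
Final value theorem: lim x[n]=lim_{z->1} (z-1) * X(z)
(z-1) * X(z)=11z/(z-2/3)
As z->1: 11/(1-2/3)=11/(1/3)=33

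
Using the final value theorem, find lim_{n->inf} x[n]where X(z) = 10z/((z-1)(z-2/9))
Final value theorem: lim x[n]=lim_{z->1} (z-1)*X(z)
(z-1)*X(z)=10z/(z-2/9)
As z->1: 10/(1 - 2/9)=10/(7/9)=90/7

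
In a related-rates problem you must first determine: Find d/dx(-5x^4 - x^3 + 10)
Power rule: d/dx(ax^n)=n·a·x^(n-1)
Term by term: -20·x^3 - 3·x^2

Answer: -20x^3 - 3x^2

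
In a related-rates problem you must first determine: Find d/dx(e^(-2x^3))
Chain rule: d/dx[e^u]=e^u · u' where u=-2x^3
u'=-6x^2

Answer: -6x^2·e^(-2x^3)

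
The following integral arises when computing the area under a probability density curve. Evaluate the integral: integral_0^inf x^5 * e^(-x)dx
This is a Gamma integral. Substitute u = 1x:
integral_0^inf x^5 * e^(-x) dx = (1/1^6) integral_0^inf u^5 * e^(-u) du
= Gamma(6)/1^6 = 5!/1^6 = 120/1

Answer: 120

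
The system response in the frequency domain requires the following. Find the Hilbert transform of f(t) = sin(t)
The Hilbert transform shifts each frequency component by -pi/2.
H{sin(wt)} = -cos(wt)
With w = 1: H{sin(t)} = -cos(t)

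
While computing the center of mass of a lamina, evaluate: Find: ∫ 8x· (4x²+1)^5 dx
Let u=4x²+1, du=8x dx
∫ u^5 du=u^6/6+C

Answer: (4x²+1)^6/6+C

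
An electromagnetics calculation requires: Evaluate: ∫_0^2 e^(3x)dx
Antiderivative: (1/3)e^(3x)
Evaluate: (1/3)(e^6 - 1)

Answer: (e^6 - 1)/3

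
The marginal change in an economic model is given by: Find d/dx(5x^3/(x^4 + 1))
Quotient rule: (f/g)' = (f'g - fg')/g²
f = 5x^3, f' = 15x^2
g = x^4 + 1, g' = 4x^3

Answer: (15x^2·(x^4 + 1) - 20x^6)/(x^4 + 1)²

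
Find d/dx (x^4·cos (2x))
Product rule: (fg)'=f'g+fg'
f=x^4, f'=4x^3
g=cos(2x), g'=-2·sin(2x)

Answer: 4x^3·cos(2x)-2x^4·sin(2x)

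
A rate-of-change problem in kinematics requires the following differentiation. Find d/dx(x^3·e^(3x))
Product rule: (fg)' = f'g+fg'
f = x^3, f' = 3x^2
g = e^(3x), g' = 3·e^(3x)

Answer: 3x^2·e^(3x)+3x^3·e^(3x)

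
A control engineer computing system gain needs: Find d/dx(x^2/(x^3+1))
Quotient rule: (f/g)' = (f'g - fg')/g²
f = x^2, f' = 2x
g = x^3+1, g' = 3x^2

Answer: (2x·(x^3+1)-3x^4)/(x^3+1)²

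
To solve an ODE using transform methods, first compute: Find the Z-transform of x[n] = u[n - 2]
Using the time-shift property: Z{u[n-2]} = z^(-2)*z/(z-1)
= z^(-1)/(z-1)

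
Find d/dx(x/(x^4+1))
Quotient rule: (f/g)'=(f'g - fg')/g²
f=x, f'=1
g=x^4 + 1, g'=4x^3

Answer: (1·(x^4 + 1) - 4x^4)/(x^4 + 1)²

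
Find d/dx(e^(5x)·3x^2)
Product rule: (fg)' = f'g + fg'
f = e^(5x), f' = 5·e^(5x)
g = 3x^2, g' = 6x

Answer: 15·e^(5x)·x^2 + 6·e^(5x)·x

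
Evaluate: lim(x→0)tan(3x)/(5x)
tan(u) ≈ u for small u:
tan(3x)/(5x) ≈ 3x/(5x) = 3/5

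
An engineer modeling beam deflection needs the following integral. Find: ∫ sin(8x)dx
Using substitution u=8x: ∫ sin(u) du/8=-cos(u)/8+C

Answer: (-1/8)cos(8x)+C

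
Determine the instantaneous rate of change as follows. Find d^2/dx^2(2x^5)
Apply power rule 2 times:
d^1: 10x^4
d^2: 40x^3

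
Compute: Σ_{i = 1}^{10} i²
Using formula: Σ i^2=n(n + 1)(2n + 1)/6=10·11·21/6=385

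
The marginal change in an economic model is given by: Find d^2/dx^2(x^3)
Apply power rule 2 times:
d^1: 3x^2
d^2: 6x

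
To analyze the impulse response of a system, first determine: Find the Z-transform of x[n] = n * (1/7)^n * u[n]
Using the property Z{n * a^n * u[n]} = az/(z-a)^2
With a = 1/7: X(z) = (1/7)z/(z - 1/7)^2, |z| > 1/7

Answer: (1/7)z/(z - 1/7)^2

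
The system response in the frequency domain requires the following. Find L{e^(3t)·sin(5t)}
First shifting: L{e^(at)f(t)}=F(s-a)
L{sin(5t)}=5/(s²+25)
Shift: 5/((s-3)²+25)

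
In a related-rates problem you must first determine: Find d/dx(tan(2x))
Chain rule: d/dx[tan(u)] = sec²(u)·u' where u = 2x
u' = 2

Answer: 2·sec²(2x)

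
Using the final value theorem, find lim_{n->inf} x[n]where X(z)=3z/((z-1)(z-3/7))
Final value theorem: lim x[n] = lim_{z->1} (z-1) * X(z)
(z-1) * X(z) = 3z/(z-3/7)
As z->1: 3/(1-3/7) = 3/(4/7) = 21/4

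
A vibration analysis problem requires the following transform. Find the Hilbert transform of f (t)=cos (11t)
The Hilbert transform shifts each frequency component by -pi/2.
H{cos(wt)}=sin(wt)
With w=11: H{cos(11t)}=sin(11t)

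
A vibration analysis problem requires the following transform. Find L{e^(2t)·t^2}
First shifting: L{e^(at)f(t)}=F(s-a)
L{t^2}=2/s^3
Shift s → s-2: 2/(s-2)^3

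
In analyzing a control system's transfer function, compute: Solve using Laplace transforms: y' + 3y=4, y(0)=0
Take L of both sides: sY(s)-0+3Y(s)=4/s
Y(s)(s+3)=4/s+0
Y(s)=4/(s(s+3))+0/(s+3)
Partial fractions: 4/(s(s+3))=(4/3)/s - (4/3)/(s+3)
So Y(s)=(4/3)/s - (4/3)/(s+3)
Inverse transform (L^(-1){1/s}=1, L^(-1){1/(s+3)}=e^(-3t)):

Answer: y(t)=4/3 - (4/3)·e^(-3t)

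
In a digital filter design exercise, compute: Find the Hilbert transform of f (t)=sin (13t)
The Hilbert transform shifts each frequency component by -pi/2.
H{sin(wt)}=-cos(wt)
With w=13: H{sin(13t)}=-cos(13t)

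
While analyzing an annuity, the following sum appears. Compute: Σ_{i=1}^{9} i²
Using formula: Σ i^2 = n(n+1)(2n+1)/6 = 9·10·19/6 = 285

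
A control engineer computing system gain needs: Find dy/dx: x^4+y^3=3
Differentiate: 4x^3+3y^2·(dy/dx) = 0
dy/dx = -4x^3/(3y^2)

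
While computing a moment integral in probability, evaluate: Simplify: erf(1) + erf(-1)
erf is odd: erf(-1)=-erf(1)
erf(1)+erf(-1)=erf(1) - erf(1)=0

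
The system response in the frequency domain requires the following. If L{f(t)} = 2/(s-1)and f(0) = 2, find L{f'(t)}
L{f'(t)} = s·F(s) - f(0) = 2s/(s-1)-2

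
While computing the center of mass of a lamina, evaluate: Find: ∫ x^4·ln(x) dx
By parts: u = ln(x), dv = x^4 dx
du = 1/x dx, v = x^5/5
= x^5·ln(x)/5 - ∫ x^4/5 dx
= x^5·ln(x)/5 - x^5/25 + C

Answer: x^5(ln(x)/5 - 1/25) + C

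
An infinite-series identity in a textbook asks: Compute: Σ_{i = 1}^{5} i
Using formula: Σ i^1 = n(n + 1)/2 = 5·6/2 = 15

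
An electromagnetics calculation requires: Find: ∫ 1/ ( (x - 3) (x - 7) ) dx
Partial fractions: 1/((x-3)(x-7)) = A/(x-3) + B/(x-7)
A = -1/4, B = 1/4
∫ [-1/4· 1/(x-3) + 1/4· 1/(x-7)] dx
= (1/4)[ln|x-7| - ln|x-3|] + C

Answer: (1/4)·ln|(x-7)/(x-3)| + C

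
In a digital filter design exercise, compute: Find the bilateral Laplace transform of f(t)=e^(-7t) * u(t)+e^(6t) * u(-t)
For e^(-7t)*u(t): L=1/(s+7), Re(s) > -7
For e^(6t)*u(-t): L=-1/(s-6), Re(s) < 6
Combined: F(s)=1/(s+7)-1/(s-6), -7 < Re(s) < 6

Answer: 1/(s+7)-1/(s-6), ROC: -7 < Re(s) < 6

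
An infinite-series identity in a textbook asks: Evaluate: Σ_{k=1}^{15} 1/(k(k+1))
Partial fractions: 1/(k(k + 1))=1/k - 1/(k + 1)
Telescoping sum: 1(1 - 1/16)=1·15/16

Answer: 15/16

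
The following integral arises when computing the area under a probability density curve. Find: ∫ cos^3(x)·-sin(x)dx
Let u = cos(x), du = -sin(x) dx
∫ u^3 du = u^4/4+C

Answer: cos^4(x)/4+C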